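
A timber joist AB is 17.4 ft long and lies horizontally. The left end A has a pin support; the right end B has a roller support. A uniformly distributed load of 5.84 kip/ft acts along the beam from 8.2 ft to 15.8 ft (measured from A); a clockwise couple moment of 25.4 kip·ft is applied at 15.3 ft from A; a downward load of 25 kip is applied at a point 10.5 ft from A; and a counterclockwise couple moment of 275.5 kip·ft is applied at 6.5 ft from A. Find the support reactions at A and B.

Resultant of the distributed load: 5.84 × 7.6 = 44.384 kip at 12 ft from A.
Taking moments about A: B_y·17.4 − (5.84·7.6)·12 − 25.4 − 25·10.5 + 275.5 = 0 → B_y = 545.008/17.4 = 31.3223 ≈ 31.32 kip.
ΣF_y = 0: A_y + 31.3223 − 5.84·7.6 − 25 = 0 → A_y = 38.06 kip.
ΣF_x = 0: no horizontal applied forces, so A_x = 0.

A_x = 0, A_y = 38.06 kip, B_y = 31.32 kip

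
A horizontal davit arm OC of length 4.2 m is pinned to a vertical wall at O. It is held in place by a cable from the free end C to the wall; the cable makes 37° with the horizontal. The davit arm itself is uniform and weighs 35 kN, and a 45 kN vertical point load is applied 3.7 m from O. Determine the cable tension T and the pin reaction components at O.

T = 94.95 kN, O_x = 75.83 kN, O_y = 22.86 kN

ΣM about O: T·sin37°·4.2 − 35·2.1 − 45·3.7 = 0 → T = 240/(4.2·0.601815) = 94.9509 ≈ 94.95 kN.
ΣF_x = 0: O_x − T·cos37° = 0 → O_x = 94.9509 × 0.798636 = 75.83 kN.
ΣF_y = 0: O_y + T·sin37° − 35 − 45 = 0 → O_y = 80 − 94.9509 × 0.601815 = 22.86 kN.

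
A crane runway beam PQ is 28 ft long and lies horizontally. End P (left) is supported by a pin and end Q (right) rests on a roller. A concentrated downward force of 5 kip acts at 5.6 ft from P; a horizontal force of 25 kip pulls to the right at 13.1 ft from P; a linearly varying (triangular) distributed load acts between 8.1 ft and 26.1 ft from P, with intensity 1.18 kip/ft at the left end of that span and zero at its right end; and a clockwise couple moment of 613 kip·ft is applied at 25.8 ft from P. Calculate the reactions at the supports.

Resultant of the triangular load: ½ × 1.18 × 18 = 10.62 kip, acting at 14.1 ft from P (one-third of the span from the peak).
Moments about P: Q_y·28 − 5·5.6 − (½·1.18·18)·14.1 − 613 = 0 → Q_y = 790.742/28 = 28.2408 ≈ 28.24 kip.
ΣF_y = 0: P_y + 28.2408 − 5 − ½·1.18·18 = 0 → P_y = -12.62 kip.
ΣF_x = 0: P_x + 25 = 0 → P_x = -25.00 kip.

P_x = -25.00 kip, P_y = -12.62 kip, Q_y = 28.24 kip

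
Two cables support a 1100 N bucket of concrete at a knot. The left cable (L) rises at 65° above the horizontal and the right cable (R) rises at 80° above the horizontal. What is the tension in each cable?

T_L = 333.0 N, T_R = 810.5 N

ΣF_x = 0: −T_L·cos65° + T_R·cos80° = 0 → T_R = 2.43376·T_L.
ΣF_y = 0: T_L·sin65° + T_R·sin80° = 1100.
Substitute: T_L·(0.906308 + 2.43376·0.984808) = 1100 → T_L = 333.021 ≈ 333.0 N.
Then T_R = 2.43376 × 333.021 = 810.5 N.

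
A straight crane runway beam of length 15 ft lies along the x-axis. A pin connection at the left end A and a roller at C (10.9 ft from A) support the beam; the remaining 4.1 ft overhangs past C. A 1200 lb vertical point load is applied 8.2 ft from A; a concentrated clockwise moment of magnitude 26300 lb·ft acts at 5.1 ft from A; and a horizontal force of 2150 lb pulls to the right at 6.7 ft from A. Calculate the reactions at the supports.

Taking moments about A: C_y·10.9 − 1200·8.2 − 26300 = 0 → C_y = 36140/10.9 = 3315.6 ≈ 3316 lb.
ΣF_y = 0: A_y + 3315.6 − 1200 = 0 → A_y = -2116 lb.
ΣF_x = 0: A_x + 2150 = 0 → A_x = -2150 lb.

A_x = -2150 lb, A_y = -2116 lb, C_y = 3316 lb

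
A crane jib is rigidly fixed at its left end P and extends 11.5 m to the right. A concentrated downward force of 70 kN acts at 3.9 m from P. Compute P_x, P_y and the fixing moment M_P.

ΣF_x = 0: P_x = 0.
ΣF_y = 0: P_y − 70 = 0 → P_y = 70.00 kN.
ΣM about P: M_P − 70·3.9 = 0 → M_P = 273.0 kN·m.

P_x = 0, P_y = 70.00 kN, M_P = 273.0 kN·m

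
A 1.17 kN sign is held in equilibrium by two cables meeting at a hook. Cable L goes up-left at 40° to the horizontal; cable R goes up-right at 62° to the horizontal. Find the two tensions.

T_L = 0.5616 kN, T_R = 0.9163 kN

ΣF_x = 0: −T_L·cos40° + T_R·cos62° = 0 → T_R = 1.63172·T_L.
ΣF_y = 0: T_L·sin40° + T_R·sin62° = 1.17.
Substitute: T_L·(0.642788 + 1.63172·0.882948) = 1.17 → T_L = 0.561552 ≈ 0.5616 kN.
Then T_R = 1.63172 × 0.561552 = 0.9163 kN.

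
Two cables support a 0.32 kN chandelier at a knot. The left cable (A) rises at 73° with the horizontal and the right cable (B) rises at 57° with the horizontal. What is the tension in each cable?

ΣF_x = 0: −T_A·cos73° + T_B·cos57° = 0 → T_B = 0.536817·T_A.
ΣF_y = 0: T_A·sin73° + T_B·sin57° = 0.32.
Substitute: T_A·(0.956305 + 0.536817·0.838671) = 0.32 → T_A = 0.227512 ≈ 0.2275 kN.
Then T_B = 0.536817 × 0.227512 = 0.1221 kN.

T_A = 0.2275 kN, T_B = 0.1221 kN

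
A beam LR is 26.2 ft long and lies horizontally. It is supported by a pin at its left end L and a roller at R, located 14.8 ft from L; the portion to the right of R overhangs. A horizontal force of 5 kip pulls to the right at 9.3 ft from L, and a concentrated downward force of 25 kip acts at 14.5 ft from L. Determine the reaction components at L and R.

L_x = -5.000 kip, L_y = 0.5068 kip, R_y = 24.49 kip

Moments about L: R_y·14.8 − 25·14.5 = 0 → R_y = 362.5/14.8 = 24.4932 ≈ 24.49 kip.
ΣF_y = 0: L_y + 24.4932 − 25 = 0 → L_y = 0.5068 kip.
ΣF_x = 0: L_x + 5 = 0 → L_x = -5.000 kip.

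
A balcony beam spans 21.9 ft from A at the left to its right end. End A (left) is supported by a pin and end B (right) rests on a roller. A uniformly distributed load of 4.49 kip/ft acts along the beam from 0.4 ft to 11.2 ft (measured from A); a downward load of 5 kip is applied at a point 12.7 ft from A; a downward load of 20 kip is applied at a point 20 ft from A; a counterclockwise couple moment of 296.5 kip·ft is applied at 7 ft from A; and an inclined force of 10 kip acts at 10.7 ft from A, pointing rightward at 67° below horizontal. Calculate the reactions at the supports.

Resultant of the distributed load: 4.49 × 10.8 = 48.492 kip at 5.8 ft from A.
Moments about A: B_y·21.9 − (4.49·10.8)·5.8 − 5·12.7 − 20·20 + 296.5 − 10·sin67°·10.7 = 0 → B_y = 546.748/21.9 = 24.9657 ≈ 24.97 kip.
ΣF_y = 0: A_y + 24.9657 − 4.49·10.8 − 5 − 20 − 10·sin67° = 0 → A_y = 57.73 kip.
ΣF_x = 0: A_x + 10·cos67° = 0 → A_x = -3.907 kip.

A_x = -3.907 kip, A_y = 57.73 kip, B_y = 24.97 kip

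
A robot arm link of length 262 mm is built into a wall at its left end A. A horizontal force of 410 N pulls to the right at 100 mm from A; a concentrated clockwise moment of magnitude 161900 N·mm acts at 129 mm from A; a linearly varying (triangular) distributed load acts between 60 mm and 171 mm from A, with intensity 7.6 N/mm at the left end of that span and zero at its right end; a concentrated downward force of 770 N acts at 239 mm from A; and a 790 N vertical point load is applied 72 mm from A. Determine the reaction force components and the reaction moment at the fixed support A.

Resultant of the triangular load: ½ × 7.6 × 111 = 421.8 N, acting at 97 mm from A (one-third of the span from the peak).
ΣF_x = 0: A_x + 410 = 0 → A_x = -410.0 N.
ΣF_y = 0: A_y − ½·7.6·111 − 770 − 790 = 0 → A_y = 1982 N.
ΣM about A: M_A − 161900 − (½·7.6·111)·97 − 770·239 − 790·72 = 0 → M_A = 443700 N·mm.

A_x = -410.0 N, A_y = 1982 N, M_A = 443700 N·mm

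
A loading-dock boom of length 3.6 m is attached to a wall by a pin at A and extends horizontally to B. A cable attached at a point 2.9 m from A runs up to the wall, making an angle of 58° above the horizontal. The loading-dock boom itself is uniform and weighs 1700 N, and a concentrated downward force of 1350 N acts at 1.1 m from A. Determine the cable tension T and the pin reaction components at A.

T = 1848 N, A_x = 979.3 N, A_y = 1483 N

ΣM about A: T·sin58°·2.9 − 1700·1.8 − 1350·1.1 = 0 → T = 4545/(2.9·0.848048) = 1848.06 ≈ 1848 N.
ΣF_x = 0: A_x − T·cos58° = 0 → A_x = 1848.06 × 0.529919 = 979.3 N.
ΣF_y = 0: A_y + T·sin58° − 1700 − 1350 = 0 → A_y = 3050 − 1848.06 × 0.848048 = 1483 N.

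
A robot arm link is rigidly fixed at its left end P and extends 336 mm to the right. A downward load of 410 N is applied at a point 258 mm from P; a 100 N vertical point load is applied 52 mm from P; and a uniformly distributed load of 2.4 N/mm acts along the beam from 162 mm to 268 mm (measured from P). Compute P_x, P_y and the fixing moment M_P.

P_x = 0, P_y = 764.4 N, M_P = 165700 N·mm

Resultant of the distributed load: 2.4 × 106 = 254.4 N at 215 mm from P.
ΣF_x = 0: P_x = 0.
ΣF_y = 0: P_y − 410 − 100 − 2.4·106 = 0 → P_y = 764.4 N.
ΣM about P: M_P − 410·258 − 100·52 − (2.4·106)·215 = 0 → M_P = 165700 N·mm.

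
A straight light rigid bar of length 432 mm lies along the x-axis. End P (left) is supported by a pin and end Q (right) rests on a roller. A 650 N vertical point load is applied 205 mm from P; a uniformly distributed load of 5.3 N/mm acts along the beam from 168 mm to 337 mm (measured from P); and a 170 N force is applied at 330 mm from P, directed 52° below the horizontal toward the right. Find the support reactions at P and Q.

Resultant of the distributed load: 5.3 × 169 = 895.7 N at 252.5 mm from P.
Taking moments about P: Q_y·432 − 650·205 − (5.3·169)·252.5 − 170·sin52°·330 = 0 → Q_y = 403622/432 = 934.31 ≈ 934.3 N.
ΣF_y = 0: P_y + 934.31 − 650 − 5.3·169 − 170·sin52° = 0 → P_y = 745.4 N.
ΣF_x = 0: P_x + 170·cos52° = 0 → P_x = -104.7 N.

P_x = -104.7 N, P_y = 745.4 N, Q_y = 934.3 N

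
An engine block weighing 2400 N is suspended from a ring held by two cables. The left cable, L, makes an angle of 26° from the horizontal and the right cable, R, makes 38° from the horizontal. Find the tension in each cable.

ΣF_x = 0: −T_L·cos26° + T_R·cos38° = 0 → T_R = 1.14059·T_L.
ΣF_y = 0: T_L·sin26° + T_R·sin38° = 2400.
Substitute: T_L·(0.438371 + 1.14059·0.615661) = 2400 → T_L = 2104.18 ≈ 2104 N.
Then T_R = 1.14059 × 2104.18 = 2400 N.

T_L = 2104 N, T_R = 2400 N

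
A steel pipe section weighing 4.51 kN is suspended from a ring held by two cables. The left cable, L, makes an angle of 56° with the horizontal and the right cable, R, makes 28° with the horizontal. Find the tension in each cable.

ΣF_x = 0: −T_L·cos56° + T_R·cos28° = 0 → T_R = 0.633325·T_L.
ΣF_y = 0: T_L·sin56° + T_R·sin28° = 4.51.
Substitute: T_L·(0.829038 + 0.633325·0.469472) = 4.51 → T_L = 4.00403 ≈ 4.004 kN.
Then T_R = 0.633325 × 4.00403 = 2.536 kN.

T_L = 4.004 kN, T_R = 2.536 kN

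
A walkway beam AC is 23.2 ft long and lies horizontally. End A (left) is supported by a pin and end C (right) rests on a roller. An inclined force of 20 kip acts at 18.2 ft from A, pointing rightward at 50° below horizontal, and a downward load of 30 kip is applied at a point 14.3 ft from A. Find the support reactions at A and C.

A_x = -12.86 kip, A_y = 14.81 kip, C_y = 30.51 kip

Moments about A: C_y·23.2 − 20·sin50°·18.2 − 30·14.3 = 0 → C_y = 707.84/23.2 = 30.5103 ≈ 30.51 kip.
ΣF_y = 0: A_y + 30.5103 − 20·sin50° − 30 = 0 → A_y = 14.81 kip.
ΣF_x = 0: A_x + 20·cos50° = 0 → A_x = -12.86 kip.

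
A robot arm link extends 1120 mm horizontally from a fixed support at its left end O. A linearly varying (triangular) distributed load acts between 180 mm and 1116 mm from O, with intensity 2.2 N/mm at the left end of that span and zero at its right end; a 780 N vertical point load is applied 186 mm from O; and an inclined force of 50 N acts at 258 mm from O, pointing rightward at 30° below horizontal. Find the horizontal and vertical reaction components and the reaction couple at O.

O_x = -43.30 N, O_y = 1835 N, M_O = 658100 N·mm

Resultant of the triangular load: ½ × 2.2 × 936 = 1029.6 N, acting at 492 mm from O (one-third of the span from the peak).
ΣF_x = 0: O_x + 50·cos30° = 0 → O_x = -43.30 N.
ΣF_y = 0: O_y − ½·2.2·936 − 780 − 50·sin30° = 0 → O_y = 1835 N.
ΣM about O: M_O − (½·2.2·936)·492 − 780·186 − 50·sin30°·258 = 0 → M_O = 658100 N·mm.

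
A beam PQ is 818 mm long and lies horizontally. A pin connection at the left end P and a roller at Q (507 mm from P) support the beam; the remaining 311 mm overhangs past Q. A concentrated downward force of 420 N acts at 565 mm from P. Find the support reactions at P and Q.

Moments about P: Q_y·507 − 420·565 = 0 → Q_y = 237300/507 = 468.047 ≈ 468.0 N.
ΣF_y = 0: P_y + 468.047 − 420 = 0 → P_y = -48.05 N.
ΣF_x = 0: no horizontal applied forces, so P_x = 0.

P_x = 0, P_y = -48.05 N, Q_y = 468.0 N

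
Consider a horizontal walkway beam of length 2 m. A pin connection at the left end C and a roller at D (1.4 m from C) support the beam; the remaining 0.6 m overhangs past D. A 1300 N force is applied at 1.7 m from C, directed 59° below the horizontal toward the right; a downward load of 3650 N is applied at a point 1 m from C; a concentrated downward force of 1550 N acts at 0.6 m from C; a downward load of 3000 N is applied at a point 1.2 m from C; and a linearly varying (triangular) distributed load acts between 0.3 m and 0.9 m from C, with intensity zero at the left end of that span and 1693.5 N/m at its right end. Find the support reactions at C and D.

C_x = -669.5 N, C_y = 2372 N, D_y = 7450 N

Resultant of the triangular load: ½ × 1693.5 × 0.6 = 508.05 N, acting at 0.7 m from C (one-third of the span from the peak).
Taking moments about C: D_y·1.4 − 1300·sin59°·1.7 − 3650·1 − 1550·0.6 − 3000·1.2 − (½·1693.5·0.6)·0.7 = 0 → D_y = 10430/1.4 = 7450 N.
ΣF_y = 0: C_y + 7450 − 1300·sin59° − 3650 − 1550 − 3000 − ½·1693.5·0.6 = 0 → C_y = 2372 N.
ΣF_x = 0: C_x + 1300·cos59° = 0 → C_x = -669.5 N.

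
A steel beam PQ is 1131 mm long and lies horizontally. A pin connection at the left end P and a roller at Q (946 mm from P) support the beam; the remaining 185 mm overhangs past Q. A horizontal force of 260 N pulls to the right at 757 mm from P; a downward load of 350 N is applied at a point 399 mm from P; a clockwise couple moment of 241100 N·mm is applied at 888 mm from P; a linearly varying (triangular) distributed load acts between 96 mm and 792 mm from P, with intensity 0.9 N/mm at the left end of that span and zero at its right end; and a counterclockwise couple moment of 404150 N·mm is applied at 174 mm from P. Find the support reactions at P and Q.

P_x = -260.0 N, P_y = 579.3 N, Q_y = 83.86 N

Resultant of the triangular load: ½ × 0.9 × 696 = 313.2 N, acting at 328 mm from P (one-third of the span from the peak).
ΣM about P: Q_y·946 − 350·399 − 241100 − (½·0.9·696)·328 + 404150 = 0 → Q_y = 79329.6/946 = 83.8579 ≈ 83.86 N.
ΣF_y = 0: P_y + 83.8579 − 350 − ½·0.9·696 = 0 → P_y = 579.3 N.
ΣF_x = 0: P_x + 260 = 0 → P_x = -260.0 N.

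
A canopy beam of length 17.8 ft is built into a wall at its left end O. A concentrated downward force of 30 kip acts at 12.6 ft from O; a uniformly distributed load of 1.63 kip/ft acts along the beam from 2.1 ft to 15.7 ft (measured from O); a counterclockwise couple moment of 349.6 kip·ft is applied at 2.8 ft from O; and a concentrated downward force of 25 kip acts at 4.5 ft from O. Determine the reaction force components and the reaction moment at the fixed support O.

O_x = 0, O_y = 77.17 kip, M_O = 338.2 kip·ft

Resultant of the distributed load: 1.63 × 13.6 = 22.168 kip at 8.9 ft from O.
ΣF_x = 0: O_x = 0.
ΣF_y = 0: O_y − 30 − 1.63·13.6 − 25 = 0 → O_y = 77.17 kip.
ΣM about O: M_O − 30·12.6 − (1.63·13.6)·8.9 + 349.6 − 25·4.5 = 0 → M_O = 338.2 kip·ft.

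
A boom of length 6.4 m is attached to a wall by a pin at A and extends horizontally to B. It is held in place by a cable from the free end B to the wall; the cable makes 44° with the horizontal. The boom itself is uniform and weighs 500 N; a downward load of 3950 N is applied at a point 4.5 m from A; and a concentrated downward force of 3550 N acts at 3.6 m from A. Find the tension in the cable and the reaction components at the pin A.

T = 7233 N, A_x = 5203 N, A_y = 2976 N

ΣM about A: T·sin44°·6.4 − 500·3.2 − 3950·4.5 − 3550·3.6 = 0 → T = 32155/(6.4·0.694658) = 7232.65 ≈ 7233 N.
ΣF_x = 0: A_x − T·cos44° = 0 → A_x = 7232.65 × 0.71934 = 5203 N.
ΣF_y = 0: A_y + T·sin44° − 500 − 3950 − 3550 = 0 → A_y = 8000 − 7232.65 × 0.694658 = 2976 N.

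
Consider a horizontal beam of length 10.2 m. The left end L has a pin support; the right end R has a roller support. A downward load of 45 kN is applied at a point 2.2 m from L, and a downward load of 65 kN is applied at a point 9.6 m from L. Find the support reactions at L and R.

ΣM about L: R_y·10.2 − 45·2.2 − 65·9.6 = 0 → R_y = 723/10.2 = 70.8824 ≈ 70.88 kN.
ΣF_y = 0: L_y + 70.8824 − 45 − 65 = 0 → L_y = 39.12 kN.
ΣF_x = 0: no horizontal applied forces, so L_x = 0.

L_x = 0, L_y = 39.12 kN, R_y = 70.88 kN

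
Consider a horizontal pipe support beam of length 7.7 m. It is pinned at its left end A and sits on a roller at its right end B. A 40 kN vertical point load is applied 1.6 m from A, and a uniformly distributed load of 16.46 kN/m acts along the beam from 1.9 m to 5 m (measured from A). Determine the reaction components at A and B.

A_x = 0, A_y = 59.85 kN, B_y = 31.17 kN

Resultant of the distributed load: 16.46 × 3.1 = 51.026 kN at 3.45 m from A.
ΣM about A: B_y·7.7 − 40·1.6 − (16.46·3.1)·3.45 = 0 → B_y = 240.0397/7.7 = 31.174 ≈ 31.17 kN.
ΣF_y = 0: A_y + 31.174 − 40 − 16.46·3.1 = 0 → A_y = 59.85 kN.
ΣF_x = 0: no horizontal applied forces, so A_x = 0.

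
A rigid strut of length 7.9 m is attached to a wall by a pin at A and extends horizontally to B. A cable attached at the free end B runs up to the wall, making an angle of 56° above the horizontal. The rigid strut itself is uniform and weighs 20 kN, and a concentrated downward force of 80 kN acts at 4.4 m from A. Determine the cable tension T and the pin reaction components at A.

ΣM about A: T·sin56°·7.9 − 20·3.95 − 80·4.4 = 0 → T = 431/(7.9·0.829038) = 65.8076 ≈ 65.81 kN.
ΣF_x = 0: A_x − T·cos56° = 0 → A_x = 65.8076 × 0.559193 = 36.80 kN.
ΣF_y = 0: A_y + T·sin56° − 20 − 80 = 0 → A_y = 100 − 65.8076 × 0.829038 = 45.44 kN.

T = 65.81 kN, A_x = 36.80 kN, A_y = 45.44 kN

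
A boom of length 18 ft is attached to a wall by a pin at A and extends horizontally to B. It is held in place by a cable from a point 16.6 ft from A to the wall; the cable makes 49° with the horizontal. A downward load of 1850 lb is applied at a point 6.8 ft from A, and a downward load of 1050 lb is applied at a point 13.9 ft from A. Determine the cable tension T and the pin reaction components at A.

ΣM about A: T·sin49°·16.6 − 1850·6.8 − 1050·13.9 = 0 → T = 27175/(16.6·0.75471) = 2169.11 ≈ 2169 lb.
ΣF_x = 0: A_x − T·cos49° = 0 → A_x = 2169.11 × 0.656059 = 1423 lb.
ΣF_y = 0: A_y + T·sin49° − 1850 − 1050 = 0 → A_y = 2900 − 2169.11 × 0.75471 = 1263 lb.

T = 2169 lb, A_x = 1423 lb, A_y = 1263 lb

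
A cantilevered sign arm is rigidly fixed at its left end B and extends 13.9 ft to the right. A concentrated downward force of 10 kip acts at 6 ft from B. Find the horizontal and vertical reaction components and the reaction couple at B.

B_x = 0, B_y = 10.00 kip, M_B = 60.00 kip·ft

ΣF_x = 0: B_x = 0.
ΣF_y = 0: B_y − 10 = 0 → B_y = 10.00 kip.
ΣM about B: M_B − 10·6 = 0 → M_B = 60.00 kip·ft.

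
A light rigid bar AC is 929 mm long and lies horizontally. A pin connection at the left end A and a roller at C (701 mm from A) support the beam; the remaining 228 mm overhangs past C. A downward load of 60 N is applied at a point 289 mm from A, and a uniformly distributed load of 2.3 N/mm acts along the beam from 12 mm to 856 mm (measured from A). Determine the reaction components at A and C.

Resultant of the distributed load: 2.3 × 844 = 1941.2 N at 434 mm from A.
Taking moments about A: C_y·701 − 60·289 − (2.3·844)·434 = 0 → C_y = 859820.8/701 = 1226.56 ≈ 1227 N.
ΣF_y = 0: A_y + 1226.56 − 60 − 2.3·844 = 0 → A_y = 774.6 N.
ΣF_x = 0: no horizontal applied forces, so A_x = 0.

A_x = 0, A_y = 774.6 N, C_y = 1227 N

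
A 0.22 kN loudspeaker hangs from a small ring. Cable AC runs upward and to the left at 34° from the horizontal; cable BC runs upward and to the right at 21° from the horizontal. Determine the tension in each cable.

T_AC = 0.2507 kN, T_BC = 0.2227 kN

ΣF_x = 0: −T_AC·cos34° + T_BC·cos21° = 0 → T_BC = 0.888019·T_AC.
ΣF_y = 0: T_AC·sin34° + T_BC·sin21° = 0.22.
Substitute: T_AC·(0.559193 + 0.888019·0.358368) = 0.22 → T_AC = 0.250732 ≈ 0.2507 kN.
Then T_BC = 0.888019 × 0.250732 = 0.2227 kN.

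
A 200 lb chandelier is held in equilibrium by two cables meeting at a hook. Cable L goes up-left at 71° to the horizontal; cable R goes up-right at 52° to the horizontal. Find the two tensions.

ΣF_x = 0: −T_L·cos71° + T_R·cos52° = 0 → T_R = 0.52881·T_L.
ΣF_y = 0: T_L·sin71° + T_R·sin52° = 200.
Substitute: T_L·(0.945519 + 0.52881·0.788011) = 200 → T_L = 146.818 ≈ 146.8 lb.
Then T_R = 0.52881 × 146.818 = 77.64 lb.

T_L = 146.8 lb, T_R = 77.64 lb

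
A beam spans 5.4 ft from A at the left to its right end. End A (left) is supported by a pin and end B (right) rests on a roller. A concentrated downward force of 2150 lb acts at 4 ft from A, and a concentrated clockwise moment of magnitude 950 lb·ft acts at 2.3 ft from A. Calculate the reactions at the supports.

Moments about A: B_y·5.4 − 2150·4 − 950 = 0 → B_y = 9550/5.4 = 1768.52 ≈ 1769 lb.
ΣF_y = 0: A_y + 1768.52 − 2150 = 0 → A_y = 381.5 lb.
ΣF_x = 0: no horizontal applied forces, so A_x = 0.

A_x = 0, A_y = 381.5 lb, B_y = 1769 lb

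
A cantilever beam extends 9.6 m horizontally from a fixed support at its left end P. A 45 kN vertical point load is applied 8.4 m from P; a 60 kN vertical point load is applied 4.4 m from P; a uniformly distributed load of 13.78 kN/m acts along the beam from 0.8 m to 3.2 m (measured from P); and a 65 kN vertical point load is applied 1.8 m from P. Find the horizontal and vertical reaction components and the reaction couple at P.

P_x = 0, P_y = 203.1 kN, M_P = 825.1 kN·m

Resultant of the distributed load: 13.78 × 2.4 = 33.072 kN at 2 m from P.
ΣF_x = 0: P_x = 0.
ΣF_y = 0: P_y − 45 − 60 − 13.78·2.4 − 65 = 0 → P_y = 203.1 kN.
ΣM about P: M_P − 45·8.4 − 60·4.4 − (13.78·2.4)·2 − 65·1.8 = 0 → M_P = 825.1 kN·m.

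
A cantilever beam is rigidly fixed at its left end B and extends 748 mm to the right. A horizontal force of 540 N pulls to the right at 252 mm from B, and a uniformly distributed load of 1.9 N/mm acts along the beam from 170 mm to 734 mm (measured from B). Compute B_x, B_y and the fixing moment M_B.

B_x = -540.0 N, B_y = 1072 N, M_B = 484400 N·mm

Resultant of the distributed load: 1.9 × 564 = 1071.6 N at 452 mm from B.
ΣF_x = 0: B_x + 540 = 0 → B_x = -540.0 N.
ΣF_y = 0: B_y − 1.9·564 = 0 → B_y = 1072 N.
ΣM about B: M_B − (1.9·564)·452 = 0 → M_B = 484400 N·mm.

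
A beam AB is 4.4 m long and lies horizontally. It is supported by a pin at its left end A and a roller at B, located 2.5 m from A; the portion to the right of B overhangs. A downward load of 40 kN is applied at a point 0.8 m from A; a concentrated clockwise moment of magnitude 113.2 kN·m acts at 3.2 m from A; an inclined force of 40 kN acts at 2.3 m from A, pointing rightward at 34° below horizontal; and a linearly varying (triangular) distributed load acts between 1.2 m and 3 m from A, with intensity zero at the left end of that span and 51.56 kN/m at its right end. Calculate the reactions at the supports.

A_x = -33.16 kN, A_y = -14.43 kN, B_y = 123.2 kN

Resultant of the triangular load: ½ × 51.56 × 1.8 = 46.404 kN, acting at 2.4 m from A (one-third of the span from the peak).
Taking moments about A: B_y·2.5 − 40·0.8 − 113.2 − 40·sin34°·2.3 − (½·51.56·1.8)·2.4 = 0 → B_y = 308.015/2.5 = 123.206 ≈ 123.2 kN.
ΣF_y = 0: A_y + 123.206 − 40 − 40·sin34° − ½·51.56·1.8 = 0 → A_y = -14.43 kN.
ΣF_x = 0: A_x + 40·cos34° = 0 → A_x = -33.16 kN.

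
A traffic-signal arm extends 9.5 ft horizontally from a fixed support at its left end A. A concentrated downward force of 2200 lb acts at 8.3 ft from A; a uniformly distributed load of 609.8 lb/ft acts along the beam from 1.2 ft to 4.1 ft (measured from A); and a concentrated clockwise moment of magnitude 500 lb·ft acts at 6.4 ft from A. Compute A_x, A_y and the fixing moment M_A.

Resultant of the distributed load: 609.8 × 2.9 = 1768.42 lb at 2.65 ft from A.
ΣF_x = 0: A_x = 0.
ΣF_y = 0: A_y − 2200 − 609.8·2.9 = 0 → A_y = 3968 lb.
ΣM about A: M_A − 2200·8.3 − (609.8·2.9)·2.65 − 500 = 0 → M_A = 23450 lb·ft.

A_x = 0, A_y = 3968 lb, M_A = 23450 lb·ft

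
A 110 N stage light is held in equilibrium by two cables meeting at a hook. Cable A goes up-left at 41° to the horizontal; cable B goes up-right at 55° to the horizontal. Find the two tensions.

ΣF_x = 0: −T_A·cos41° + T_B·cos55° = 0 → T_B = 1.3158·T_A.
ΣF_y = 0: T_A·sin41° + T_B·sin55° = 110.
Substitute: T_A·(0.656059 + 1.3158·0.819152) = 110 → T_A = 63.4408 ≈ 63.44 N.
Then T_B = 1.3158 × 63.4408 = 83.48 N.

T_A = 63.44 N, T_B = 83.48 N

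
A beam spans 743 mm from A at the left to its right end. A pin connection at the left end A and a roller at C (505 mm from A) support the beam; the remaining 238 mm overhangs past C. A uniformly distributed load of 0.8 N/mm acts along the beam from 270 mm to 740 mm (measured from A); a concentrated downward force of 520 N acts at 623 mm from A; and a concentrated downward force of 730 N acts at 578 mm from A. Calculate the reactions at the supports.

Resultant of the distributed load: 0.8 × 470 = 376 N at 505 mm from A.
Taking moments about A: C_y·505 − (0.8·470)·505 − 520·623 − 730·578 = 0 → C_y = 935780/505 = 1853.03 ≈ 1853 N.
ΣF_y = 0: A_y + 1853.03 − 0.8·470 − 520 − 730 = 0 → A_y = -227.0 N.
ΣF_x = 0: no horizontal applied forces, so A_x = 0.

A_x = 0, A_y = -227.0 N, C_y = 1853 N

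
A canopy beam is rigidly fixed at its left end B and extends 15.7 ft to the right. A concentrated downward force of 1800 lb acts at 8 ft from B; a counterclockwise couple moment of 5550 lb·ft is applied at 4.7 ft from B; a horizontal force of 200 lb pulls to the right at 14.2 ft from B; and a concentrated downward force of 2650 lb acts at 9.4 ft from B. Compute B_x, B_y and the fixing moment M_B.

ΣF_x = 0: B_x + 200 = 0 → B_x = -200.0 lb.
ΣF_y = 0: B_y − 1800 − 2650 = 0 → B_y = 4450 lb.
ΣM about B: M_B − 1800·8 + 5550 − 2650·9.4 = 0 → M_B = 33760 lb·ft.

B_x = -200.0 lb, B_y = 4450 lb, M_B = 33760 lb·ft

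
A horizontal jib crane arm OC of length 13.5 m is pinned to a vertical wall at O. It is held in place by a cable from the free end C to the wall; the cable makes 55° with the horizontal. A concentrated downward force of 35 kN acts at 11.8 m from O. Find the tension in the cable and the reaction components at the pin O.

ΣM about O: T·sin55°·13.5 − 35·11.8 = 0 → T = 413/(13.5·0.819152) = 37.3467 ≈ 37.35 kN.
ΣF_x = 0: O_x − T·cos55° = 0 → O_x = 37.3467 × 0.573576 = 21.42 kN.
ΣF_y = 0: O_y + T·sin55° − 35 = 0 → O_y = 35 − 37.3467 × 0.819152 = 4.407 kN.

T = 37.35 kN, O_x = 21.42 kN, O_y = 4.407 kN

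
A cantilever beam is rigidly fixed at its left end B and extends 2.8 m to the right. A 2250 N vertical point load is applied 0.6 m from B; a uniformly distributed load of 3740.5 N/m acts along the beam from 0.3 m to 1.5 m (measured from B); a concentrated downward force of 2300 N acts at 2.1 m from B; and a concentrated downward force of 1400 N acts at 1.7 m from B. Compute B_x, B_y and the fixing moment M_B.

Resultant of the distributed load: 3740.5 × 1.2 = 4488.6 N at 0.9 m from B.
ΣF_x = 0: B_x = 0.
ΣF_y = 0: B_y − 2250 − 3740.5·1.2 − 2300 − 1400 = 0 → B_y = 10440 N.
ΣM about B: M_B − 2250·0.6 − (3740.5·1.2)·0.9 − 2300·2.1 − 1400·1.7 = 0 → M_B = 12600 N·m.

B_x = 0, B_y = 10440 N, M_B = 12600 N·m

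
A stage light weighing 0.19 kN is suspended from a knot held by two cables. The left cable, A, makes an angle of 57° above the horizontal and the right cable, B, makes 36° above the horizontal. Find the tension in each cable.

T_A = 0.1539 kN, T_B = 0.1036 kN

ΣF_x = 0: −T_A·cos57° + T_B·cos36° = 0 → T_B = 0.673211·T_A.
ΣF_y = 0: T_A·sin57° + T_B·sin36° = 0.19.
Substitute: T_A·(0.838671 + 0.673211·0.587785) = 0.19 → T_A = 0.153924 ≈ 0.1539 kN.
Then T_B = 0.673211 × 0.153924 = 0.1036 kN.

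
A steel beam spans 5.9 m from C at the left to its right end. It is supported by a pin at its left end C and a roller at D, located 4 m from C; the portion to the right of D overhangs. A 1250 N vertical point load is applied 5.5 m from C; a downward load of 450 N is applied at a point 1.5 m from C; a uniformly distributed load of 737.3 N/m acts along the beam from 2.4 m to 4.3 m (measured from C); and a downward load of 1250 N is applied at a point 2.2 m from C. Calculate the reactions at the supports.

C_x = 0, C_y = 602.6 N, D_y = 3748 N

Resultant of the distributed load: 737.3 × 1.9 = 1400.87 N at 3.35 m from C.
ΣM about C: D_y·4 − 1250·5.5 − 450·1.5 − (737.3·1.9)·3.35 − 1250·2.2 = 0 → D_y = 14992.9145/4 = 3748.23 ≈ 3748 N.
ΣF_y = 0: C_y + 3748.23 − 1250 − 450 − 737.3·1.9 − 1250 = 0 → C_y = 602.6 N.
ΣF_x = 0: no horizontal applied forces, so C_x = 0.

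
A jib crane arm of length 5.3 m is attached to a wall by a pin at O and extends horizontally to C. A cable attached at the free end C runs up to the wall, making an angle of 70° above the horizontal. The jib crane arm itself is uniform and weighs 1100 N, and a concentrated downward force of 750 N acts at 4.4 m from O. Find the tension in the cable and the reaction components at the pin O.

ΣM about O: T·sin70°·5.3 − 1100·2.65 − 750·4.4 = 0 → T = 6215/(5.3·0.939693) = 1247.9 ≈ 1248 N.
ΣF_x = 0: O_x − T·cos70° = 0 → O_x = 1247.9 × 0.34202 = 426.8 N.
ΣF_y = 0: O_y + T·sin70° − 1100 − 750 = 0 → O_y = 1850 − 1247.9 × 0.939693 = 677.4 N.

T = 1248 N, O_x = 426.8 N, O_y = 677.4 N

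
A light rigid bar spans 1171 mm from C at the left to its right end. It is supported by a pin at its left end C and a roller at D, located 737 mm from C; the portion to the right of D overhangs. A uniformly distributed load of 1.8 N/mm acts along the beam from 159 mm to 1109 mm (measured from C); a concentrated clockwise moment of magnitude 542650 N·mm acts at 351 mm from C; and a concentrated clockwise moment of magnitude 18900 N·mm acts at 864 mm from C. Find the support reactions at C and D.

C_x = 0, C_y = -523.0 N, D_y = 2233 N

Resultant of the distributed load: 1.8 × 950 = 1710 N at 634 mm from C.
Moments about C: D_y·737 − (1.8·950)·634 − 542650 − 18900 = 0 → D_y = 1645690/737 = 2232.96 ≈ 2233 N.
ΣF_y = 0: C_y + 2232.96 − 1.8·950 = 0 → C_y = -523.0 N.
ΣF_x = 0: no horizontal applied forces, so C_x = 0.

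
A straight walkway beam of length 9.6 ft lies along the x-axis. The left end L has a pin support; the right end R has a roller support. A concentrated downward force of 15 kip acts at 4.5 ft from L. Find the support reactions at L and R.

ΣM about L: R_y·9.6 − 15·4.5 = 0 → R_y = 67.5/9.6 = 7.03125 ≈ 7.031 kip.
ΣF_y = 0: L_y + 7.03125 − 15 = 0 → L_y = 7.969 kip.
ΣF_x = 0: no horizontal applied forces, so L_x = 0.

L_x = 0, L_y = 7.969 kip, R_y = 7.031 kip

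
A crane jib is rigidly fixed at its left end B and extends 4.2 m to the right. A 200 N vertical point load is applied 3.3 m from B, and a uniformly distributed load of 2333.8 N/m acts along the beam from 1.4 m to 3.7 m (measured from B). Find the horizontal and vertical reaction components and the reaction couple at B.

B_x = 0, B_y = 5568 N, M_B = 14350 N·m

Resultant of the distributed load: 2333.8 × 2.3 = 5367.74 N at 2.55 m from B.
ΣF_x = 0: B_x = 0.
ΣF_y = 0: B_y − 200 − 2333.8·2.3 = 0 → B_y = 5568 N.
ΣM about B: M_B − 200·3.3 − (2333.8·2.3)·2.55 = 0 → M_B = 14350 N·m.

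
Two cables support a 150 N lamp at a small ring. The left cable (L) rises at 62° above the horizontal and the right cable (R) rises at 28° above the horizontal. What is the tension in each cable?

T_L = 132.4 N, T_R = 70.42 N

ΣF_x = 0: −T_L·cos62° + T_R·cos28° = 0 → T_R = 0.531709·T_L.
ΣF_y = 0: T_L·sin62° + T_R·sin28° = 150.
Substitute: T_L·(0.882948 + 0.531709·0.469472) = 150 → T_L = 132.442 ≈ 132.4 N.
Then T_R = 0.531709 × 132.442 = 70.42 N.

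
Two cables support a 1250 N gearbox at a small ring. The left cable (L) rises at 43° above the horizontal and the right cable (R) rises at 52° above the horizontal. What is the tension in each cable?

T_L = 772.5 N, T_R = 917.7 N

ΣF_x = 0: −T_L·cos43° + T_R·cos52° = 0 → T_R = 1.18792·T_L.
ΣF_y = 0: T_L·sin43° + T_R·sin52° = 1250.
Substitute: T_L·(0.681998 + 1.18792·0.788011) = 1250 → T_L = 772.515 ≈ 772.5 N.
Then T_R = 1.18792 × 772.515 = 917.7 N.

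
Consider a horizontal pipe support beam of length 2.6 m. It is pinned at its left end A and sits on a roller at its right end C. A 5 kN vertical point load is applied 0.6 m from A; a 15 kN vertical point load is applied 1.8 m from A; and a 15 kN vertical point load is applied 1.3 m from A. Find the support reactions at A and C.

A_x = 0, A_y = 15.96 kN, C_y = 19.04 kN

Moments about A: C_y·2.6 − 5·0.6 − 15·1.8 − 15·1.3 = 0 → C_y = 49.5/2.6 = 19.0385 ≈ 19.04 kN.
ΣF_y = 0: A_y + 19.0385 − 5 − 15 − 15 = 0 → A_y = 15.96 kN.
ΣF_x = 0: no horizontal applied forces, so A_x = 0.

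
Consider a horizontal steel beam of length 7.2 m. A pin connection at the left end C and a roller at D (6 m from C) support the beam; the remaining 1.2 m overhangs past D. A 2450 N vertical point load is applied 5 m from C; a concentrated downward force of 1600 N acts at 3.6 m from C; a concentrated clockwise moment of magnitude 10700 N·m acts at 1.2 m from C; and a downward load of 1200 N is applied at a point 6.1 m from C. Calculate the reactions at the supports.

ΣM about C: D_y·6 − 2450·5 − 1600·3.6 − 10700 − 1200·6.1 = 0 → D_y = 36030/6 = 6005 N.
ΣF_y = 0: C_y + 6005 − 2450 − 1600 − 1200 = 0 → C_y = -755.0 N.
ΣF_x = 0: no horizontal applied forces, so C_x = 0.

C_x = 0, C_y = -755.0 N, D_y = 6005 N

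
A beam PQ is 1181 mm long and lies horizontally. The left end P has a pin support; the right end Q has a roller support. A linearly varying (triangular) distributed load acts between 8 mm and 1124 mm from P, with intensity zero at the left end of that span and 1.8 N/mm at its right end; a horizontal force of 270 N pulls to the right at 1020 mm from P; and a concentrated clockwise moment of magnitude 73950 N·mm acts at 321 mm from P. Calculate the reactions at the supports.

P_x = -270.0 N, P_y = 302.2 N, Q_y = 702.2 N

Resultant of the triangular load: ½ × 1.8 × 1116 = 1004.4 N, acting at 752 mm from P (one-third of the span from the peak).
ΣM about P: Q_y·1181 − (½·1.8·1116)·752 − 73950 = 0 → Q_y = 829258.8/1181 = 702.167 ≈ 702.2 N.
ΣF_y = 0: P_y + 702.167 − ½·1.8·1116 = 0 → P_y = 302.2 N.
ΣF_x = 0: P_x + 270 = 0 → P_x = -270.0 N.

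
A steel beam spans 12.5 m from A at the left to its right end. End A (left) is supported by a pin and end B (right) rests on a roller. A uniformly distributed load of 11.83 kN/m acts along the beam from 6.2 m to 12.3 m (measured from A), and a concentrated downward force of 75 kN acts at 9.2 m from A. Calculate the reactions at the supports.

Resultant of the distributed load: 11.83 × 6.1 = 72.163 kN at 9.25 m from A.
Taking moments about A: B_y·12.5 − (11.83·6.1)·9.25 − 75·9.2 = 0 → B_y = 1357.50775/12.5 = 108.601 ≈ 108.6 kN.
ΣF_y = 0: A_y + 108.601 − 11.83·6.1 − 75 = 0 → A_y = 38.56 kN.
ΣF_x = 0: no horizontal applied forces, so A_x = 0.

A_x = 0, A_y = 38.56 kN, B_y = 108.6 kN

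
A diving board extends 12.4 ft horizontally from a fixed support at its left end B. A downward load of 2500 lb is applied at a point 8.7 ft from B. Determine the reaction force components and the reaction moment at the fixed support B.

ΣF_x = 0: B_x = 0.
ΣF_y = 0: B_y − 2500 = 0 → B_y = 2500 lb.
ΣM about B: M_B − 2500·8.7 = 0 → M_B = 21750 lb·ft.

B_x = 0, B_y = 2500 lb, M_B = 21750 lb·ft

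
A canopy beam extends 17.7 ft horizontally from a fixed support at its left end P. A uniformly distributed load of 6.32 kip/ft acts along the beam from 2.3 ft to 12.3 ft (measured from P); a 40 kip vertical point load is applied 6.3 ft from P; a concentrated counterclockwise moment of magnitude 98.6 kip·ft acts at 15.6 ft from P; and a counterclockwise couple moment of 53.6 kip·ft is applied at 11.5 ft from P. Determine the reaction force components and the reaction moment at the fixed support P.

P_x = 0, P_y = 103.2 kip, M_P = 561.2 kip·ft

Resultant of the distributed load: 6.32 × 10 = 63.2 kip at 7.3 ft from P.
ΣF_x = 0: P_x = 0.
ΣF_y = 0: P_y − 6.32·10 − 40 = 0 → P_y = 103.2 kip.
ΣM about P: M_P − (6.32·10)·7.3 − 40·6.3 + 98.6 + 53.6 = 0 → M_P = 561.2 kip·ft.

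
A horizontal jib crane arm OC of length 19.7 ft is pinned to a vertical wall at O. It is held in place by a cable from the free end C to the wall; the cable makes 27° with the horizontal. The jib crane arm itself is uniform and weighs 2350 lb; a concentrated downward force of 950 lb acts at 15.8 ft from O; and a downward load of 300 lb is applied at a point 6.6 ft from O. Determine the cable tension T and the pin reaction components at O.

ΣM about O: T·sin27°·19.7 − 2350·9.85 − 950·15.8 − 300·6.6 = 0 → T = 40137.5/(19.7·0.45399) = 4487.84 ≈ 4488 lb.
ΣF_x = 0: O_x − T·cos27° = 0 → O_x = 4487.84 × 0.891007 = 3999 lb.
ΣF_y = 0: O_y + T·sin27° − 2350 − 950 − 300 = 0 → O_y = 3600 − 4487.84 × 0.45399 = 1563 lb.

T = 4488 lb, O_x = 3999 lb, O_y = 1563 lb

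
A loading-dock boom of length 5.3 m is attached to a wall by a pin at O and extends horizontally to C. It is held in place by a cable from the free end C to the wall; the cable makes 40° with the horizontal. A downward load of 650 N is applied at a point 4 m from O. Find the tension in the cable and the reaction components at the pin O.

ΣM about O: T·sin40°·5.3 − 650·4 = 0 → T = 2600/(5.3·0.642788) = 763.185 ≈ 763.2 N.
ΣF_x = 0: O_x − T·cos40° = 0 → O_x = 763.185 × 0.766044 = 584.6 N.
ΣF_y = 0: O_y + T·sin40° − 650 = 0 → O_y = 650 − 763.185 × 0.642788 = 159.4 N.

T = 763.2 N, O_x = 584.6 N, O_y = 159.4 N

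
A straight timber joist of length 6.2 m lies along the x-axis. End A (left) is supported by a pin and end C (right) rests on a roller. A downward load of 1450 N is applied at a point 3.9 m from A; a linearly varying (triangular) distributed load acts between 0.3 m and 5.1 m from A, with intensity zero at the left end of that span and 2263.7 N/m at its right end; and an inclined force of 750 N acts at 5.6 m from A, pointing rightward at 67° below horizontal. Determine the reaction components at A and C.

A_x = -293.0 N, A_y = 2971 N, C_y = 4603 N

Resultant of the triangular load: ½ × 2263.7 × 4.8 = 5432.88 N, acting at 3.5 m from A (one-third of the span from the peak).
Moments about A: C_y·6.2 − 1450·3.9 − (½·2263.7·4.8)·3.5 − 750·sin67°·5.6 = 0 → C_y = 28536.2/6.2 = 4602.61 ≈ 4603 N.
ΣF_y = 0: A_y + 4602.61 − 1450 − ½·2263.7·4.8 − 750·sin67° = 0 → A_y = 2971 N.
ΣF_x = 0: A_x + 750·cos67° = 0 → A_x = -293.0 N.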